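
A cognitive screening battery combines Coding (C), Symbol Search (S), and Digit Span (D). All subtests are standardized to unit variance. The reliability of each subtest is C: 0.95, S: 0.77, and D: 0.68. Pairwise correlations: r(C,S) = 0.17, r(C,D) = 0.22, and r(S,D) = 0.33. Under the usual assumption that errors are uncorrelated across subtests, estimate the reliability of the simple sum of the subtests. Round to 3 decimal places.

Var(C+S+D) = 3 + 2·[0.17 + 0.22 + 0.33] = 3 + 1.44 = 4.44.
Under uncorrelated errors the observed covariances equal the true-score covariances, so only the own-variance terms attenuate.
True-score variance = [0.95 + 0.77 + 0.68] + 1.44 = 2.4 + 1.44 = 3.84.
Reliability = 3.84 / 4.44 = 0.865.

0.865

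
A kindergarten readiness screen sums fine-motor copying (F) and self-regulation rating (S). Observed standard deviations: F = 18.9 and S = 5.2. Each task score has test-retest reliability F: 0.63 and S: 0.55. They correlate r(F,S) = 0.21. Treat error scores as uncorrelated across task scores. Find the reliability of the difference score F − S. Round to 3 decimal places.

Var(F−S) = 18.9² + 5.2² − 2·18.9·5.2·0.21 = 384.25 − 41.2776 = 342.972.
With uncorrelated errors the cross-covariances are all true-score covariance, so they carry over unchanged; only the diagonal terms shrink to ρᵢσᵢ².
True-score variance = [18.9²·0.63 + 5.2²·0.55] − 41.2776 = 239.914 − 41.2776 = 198.637.
Reliability = 198.637 / 342.972 = 0.579.

0.579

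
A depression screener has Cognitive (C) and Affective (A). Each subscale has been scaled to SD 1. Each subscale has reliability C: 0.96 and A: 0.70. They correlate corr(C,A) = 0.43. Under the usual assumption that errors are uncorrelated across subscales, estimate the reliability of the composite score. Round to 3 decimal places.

Var(C+A) = 2 + 2·[0.43] = 2 + 0.86 = 2.86.
With uncorrelated errors the cross-covariances are all true-score covariance, so they carry over unchanged; only the diagonal terms shrink to ρᵢσᵢ².
True-score variance = [0.96 + 0.70] + 0.86 = 1.66 + 0.86 = 2.52.
Reliability = 2.52 / 2.86 = 0.881.

0.881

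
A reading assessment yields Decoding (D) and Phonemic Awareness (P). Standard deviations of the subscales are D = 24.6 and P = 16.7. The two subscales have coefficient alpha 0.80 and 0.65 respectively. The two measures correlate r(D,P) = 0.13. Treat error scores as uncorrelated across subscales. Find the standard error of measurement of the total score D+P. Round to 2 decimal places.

Var(total) = 884.05 + 106.813 = 990.863.
True-score variance = 665.407 + 106.813 = 772.22, so reliability = 0.7793.
Error variance = 990.863 − 772.22 = 218.643; SEM = √218.643 = 14.79.

14.79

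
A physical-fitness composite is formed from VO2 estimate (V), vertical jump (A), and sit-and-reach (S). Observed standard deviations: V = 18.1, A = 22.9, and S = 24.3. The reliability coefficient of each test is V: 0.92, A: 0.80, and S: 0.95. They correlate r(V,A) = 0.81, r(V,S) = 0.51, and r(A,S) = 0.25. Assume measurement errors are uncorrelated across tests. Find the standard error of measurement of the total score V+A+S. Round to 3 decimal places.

Var(total) = 1442.51 + 1398.34 = 2840.85.
True-score variance = 1281.89 + 1398.34 = 2680.23, so reliability = 0.9435.
Error variance = 2840.85 − 2680.23 = 160.615; SEM = √160.615 = 12.673.

12.673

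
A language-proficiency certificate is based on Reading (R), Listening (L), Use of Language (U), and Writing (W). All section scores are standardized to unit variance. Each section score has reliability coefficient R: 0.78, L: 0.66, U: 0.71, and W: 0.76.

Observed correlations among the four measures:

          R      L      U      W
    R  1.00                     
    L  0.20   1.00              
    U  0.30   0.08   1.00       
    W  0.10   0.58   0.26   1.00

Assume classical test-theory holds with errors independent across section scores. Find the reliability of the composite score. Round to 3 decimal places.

Var(R+L+U+W) = 4 + 2·[0.20 + 0.30 + 0.10 + 0.08 + 0.58 + 0.26] = 4 + 3.04 = 7.04.
Because errors are independent across components, Cov(Tᵢ,Tⱼ) = Cov(Xᵢ,Xⱼ); the off-diagonal part of the true-score variance is the same as above.
True-score variance = [0.78 + 0.66 + 0.71 + 0.76] + 3.04 = 2.91 + 3.04 = 5.95.
Reliability = 5.95 / 7.04 = 0.845.

0.845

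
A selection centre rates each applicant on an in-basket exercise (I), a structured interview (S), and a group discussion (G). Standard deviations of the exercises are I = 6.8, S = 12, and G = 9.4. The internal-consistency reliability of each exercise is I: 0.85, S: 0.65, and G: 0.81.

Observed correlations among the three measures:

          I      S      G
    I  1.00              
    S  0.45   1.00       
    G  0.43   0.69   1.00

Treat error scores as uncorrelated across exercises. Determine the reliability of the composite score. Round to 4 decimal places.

Var(I+S+G) = 6.8² + 12² + 9.4² + 2·[6.8·12·0.45 + 6.8·9.4·0.43 + 12·9.4·0.69] = 278.6 + 284.075 = 562.675.
Under uncorrelated errors the observed covariances equal the true-score covariances, so only the own-variance terms attenuate.
True-score variance = [6.8²·0.85 + 12²·0.65 + 9.4²·0.81] + 284.075 = 204.476 + 284.075 = 488.551.
Reliability = 488.551 / 562.675 = 0.8683.

0.8683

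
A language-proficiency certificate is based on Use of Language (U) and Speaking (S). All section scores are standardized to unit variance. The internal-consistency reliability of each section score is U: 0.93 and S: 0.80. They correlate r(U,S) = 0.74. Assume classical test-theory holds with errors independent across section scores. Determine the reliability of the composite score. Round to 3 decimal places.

Var(U+S) = 2 + 2·[0.74] = 2 + 1.48 = 3.48.
With uncorrelated errors the cross-covariances are all true-score covariance, so they carry over unchanged; only the diagonal terms shrink to ρᵢσᵢ².
True-score variance = [0.93 + 0.80] + 1.48 = 1.73 + 1.48 = 3.21.
Reliability = 3.21 / 3.48 = 0.922.

0.922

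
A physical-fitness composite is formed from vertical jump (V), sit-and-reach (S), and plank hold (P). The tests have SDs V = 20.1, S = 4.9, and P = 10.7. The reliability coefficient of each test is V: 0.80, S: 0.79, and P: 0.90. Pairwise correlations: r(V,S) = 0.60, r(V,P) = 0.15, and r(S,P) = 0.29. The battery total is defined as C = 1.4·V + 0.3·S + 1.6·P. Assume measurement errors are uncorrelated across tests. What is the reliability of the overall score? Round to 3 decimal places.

0.855

Var(C) = 1.4²·20.1² + 0.3²·4.9² + 1.6²·10.7² + 2·[0.42·20.1·4.9·0.60 + 2.24·20.1·10.7·0.15 + 0.48·4.9·10.7·0.29] = 1087.11 + 208.763 = 1295.88.
Under uncorrelated errors the observed covariances equal the true-score covariances, so only the own-variance terms attenuate.
True-score variance = [1.4²·20.1²·0.80 + 0.3²·4.9²·0.79 + 1.6²·10.7²·0.90] + 208.763 = 898.98 + 208.763 = 1107.74.
Reliability = 1107.74 / 1295.88 = 0.855.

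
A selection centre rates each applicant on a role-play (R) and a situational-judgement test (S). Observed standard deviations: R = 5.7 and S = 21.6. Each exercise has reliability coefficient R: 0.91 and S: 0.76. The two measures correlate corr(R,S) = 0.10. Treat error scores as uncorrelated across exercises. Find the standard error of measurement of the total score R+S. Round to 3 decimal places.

Var(total) = 499.05 + 24.624 = 523.674.
True-score variance = 384.152 + 24.624 = 408.776, so reliability = 0.7806.
Error variance = 523.674 − 408.776 = 114.899; SEM = √114.899 = 10.719.

10.719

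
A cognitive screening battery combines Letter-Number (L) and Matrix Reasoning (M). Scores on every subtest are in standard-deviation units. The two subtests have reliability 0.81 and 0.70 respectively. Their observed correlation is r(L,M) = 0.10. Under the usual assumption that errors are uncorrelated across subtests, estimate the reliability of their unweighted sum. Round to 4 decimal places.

Var(L+M) = 2 + 2·[0.10] = 2 + 0.2 = 2.2.
With uncorrelated errors the cross-covariances are all true-score covariance, so they carry over unchanged; only the diagonal terms shrink to ρᵢσᵢ².
True-score variance = [0.81 + 0.70] + 0.2 = 1.51 + 0.2 = 1.71.
Reliability = 1.71 / 2.2 = 0.7773.

0.7773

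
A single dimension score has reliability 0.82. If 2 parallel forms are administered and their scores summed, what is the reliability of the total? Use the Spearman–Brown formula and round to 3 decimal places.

ρ_k = kρ / (1 + (k−1)ρ) = 2·0.82 / (1 + 1·0.82) = 1.640 / 1.820 = 0.901.

0.901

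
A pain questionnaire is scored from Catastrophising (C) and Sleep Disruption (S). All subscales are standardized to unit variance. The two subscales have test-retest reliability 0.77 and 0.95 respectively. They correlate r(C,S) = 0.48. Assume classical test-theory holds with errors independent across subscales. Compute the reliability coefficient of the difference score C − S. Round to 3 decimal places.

Var(C−S) = 1 + 1 − 2·0.48 = 2 − 0.96 = 1.04.
With uncorrelated errors the cross-covariances are all true-score covariance, so they carry over unchanged; only the diagonal terms shrink to ρᵢσᵢ².
True-score variance = [0.77 + 0.95] − 0.96 = 1.72 − 0.96 = 0.76.
Reliability = 0.76 / 1.04 = 0.731.

0.731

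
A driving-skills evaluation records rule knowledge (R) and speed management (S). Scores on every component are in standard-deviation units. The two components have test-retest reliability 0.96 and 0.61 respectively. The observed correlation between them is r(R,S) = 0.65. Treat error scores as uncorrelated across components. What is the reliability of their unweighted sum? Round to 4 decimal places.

Var(R+S) = 2 + 2·[0.65] = 2 + 1.3 = 3.3.
With uncorrelated errors the cross-covariances are all true-score covariance, so they carry over unchanged; only the diagonal terms shrink to ρᵢσᵢ².
True-score variance = [0.96 + 0.61] + 1.3 = 1.57 + 1.3 = 2.87.
Reliability = 2.87 / 3.3 = 0.8697.

0.8697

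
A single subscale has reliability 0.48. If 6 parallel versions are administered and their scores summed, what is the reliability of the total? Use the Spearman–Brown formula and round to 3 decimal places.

ρ_k = kρ / (1 + (k−1)ρ) = 6·0.48 / (1 + 5·0.48) = 2.880 / 3.400 = 0.847.

0.847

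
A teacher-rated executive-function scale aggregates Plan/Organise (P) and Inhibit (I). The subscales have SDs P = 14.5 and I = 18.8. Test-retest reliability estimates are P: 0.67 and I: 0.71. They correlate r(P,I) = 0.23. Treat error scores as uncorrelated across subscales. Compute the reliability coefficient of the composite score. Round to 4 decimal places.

0.7506

Var(P+I) = 14.5² + 18.8² + 2·[14.5·18.8·0.23] = 563.69 + 125.396 = 689.086.
Because errors are independent across components, Cov(Tᵢ,Tⱼ) = Cov(Xᵢ,Xⱼ); the off-diagonal part of the true-score variance is the same as above.
True-score variance = [14.5²·0.67 + 18.8²·0.71] + 125.396 = 391.81 + 125.396 = 517.206.
Reliability = 517.206 / 689.086 = 0.7506.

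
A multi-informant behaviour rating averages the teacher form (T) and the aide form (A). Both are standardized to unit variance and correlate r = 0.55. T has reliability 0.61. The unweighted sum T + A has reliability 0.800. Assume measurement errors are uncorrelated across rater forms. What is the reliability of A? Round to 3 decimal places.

Var(T+A) = 2 + 2·0.55 = 3.100.
True-score variance = ρ_T + ρ_A + 2·0.55, so 0.800 = (0.61 + ρ_A + 1.10) / 3.100.
ρ_A = 0.800·3.100 − 0.61 − 1.10 = 0.770.

0.770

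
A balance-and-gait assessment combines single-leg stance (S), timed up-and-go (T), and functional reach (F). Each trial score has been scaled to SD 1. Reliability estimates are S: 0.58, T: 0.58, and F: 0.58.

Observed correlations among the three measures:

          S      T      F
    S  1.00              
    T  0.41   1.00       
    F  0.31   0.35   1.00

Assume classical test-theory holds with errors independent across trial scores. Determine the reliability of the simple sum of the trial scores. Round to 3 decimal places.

Var(S+T+F) = 3 + 2·[0.41 + 0.31 + 0.35] = 3 + 2.14 = 5.14.
Because errors are independent across components, Cov(Tᵢ,Tⱼ) = Cov(Xᵢ,Xⱼ); the off-diagonal part of the true-score variance is the same as above.
True-score variance = [0.58 + 0.58 + 0.58] + 2.14 = 1.74 + 2.14 = 3.88.
Reliability = 3.88 / 5.14 = 0.755.

0.755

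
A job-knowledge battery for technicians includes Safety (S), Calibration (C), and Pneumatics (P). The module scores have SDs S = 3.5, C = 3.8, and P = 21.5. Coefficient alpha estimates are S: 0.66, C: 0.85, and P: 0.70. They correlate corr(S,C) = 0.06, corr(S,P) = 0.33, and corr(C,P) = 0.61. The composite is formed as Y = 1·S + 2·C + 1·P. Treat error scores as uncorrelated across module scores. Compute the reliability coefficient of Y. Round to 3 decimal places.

0.807

Var(Y) = 3.5² + 2²·3.8² + 21.5² + 2·[2·3.5·3.8·0.06 + 3.5·21.5·0.33 + 2·3.8·21.5·0.61] = 532.26 + 252.205 = 784.465.
Under uncorrelated errors the observed covariances equal the true-score covariances, so only the own-variance terms attenuate.
True-score variance = [3.5²·0.66 + 2²·3.8²·0.85 + 21.5²·0.70] + 252.205 = 380.756 + 252.205 = 632.961.
Reliability = 632.961 / 784.465 = 0.807.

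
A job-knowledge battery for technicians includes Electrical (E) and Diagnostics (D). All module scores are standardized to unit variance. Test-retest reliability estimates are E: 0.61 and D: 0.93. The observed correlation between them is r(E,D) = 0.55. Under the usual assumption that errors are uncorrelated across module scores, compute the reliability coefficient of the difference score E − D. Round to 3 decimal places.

0.489

Var(E−D) = 1 + 1 − 2·0.55 = 2 − 1.1 = 0.9.
With uncorrelated errors the cross-covariances are all true-score covariance, so they carry over unchanged; only the diagonal terms shrink to ρᵢσᵢ².
True-score variance = [0.61 + 0.93] − 1.1 = 1.54 − 1.1 = 0.44.
Reliability = 0.44 / 0.9 = 0.489.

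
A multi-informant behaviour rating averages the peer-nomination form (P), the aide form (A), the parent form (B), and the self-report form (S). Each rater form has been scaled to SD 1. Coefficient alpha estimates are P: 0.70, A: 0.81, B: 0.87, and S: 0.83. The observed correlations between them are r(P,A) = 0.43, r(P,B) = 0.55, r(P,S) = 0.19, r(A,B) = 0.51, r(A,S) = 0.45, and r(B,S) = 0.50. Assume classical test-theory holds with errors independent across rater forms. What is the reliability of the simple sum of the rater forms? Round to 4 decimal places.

0.9147

Var(P+A+B+S) = 4 + 2·[0.43 + 0.55 + 0.19 + 0.51 + 0.45 + 0.50] = 4 + 5.26 = 9.26.
Because errors are independent across components, Cov(Tᵢ,Tⱼ) = Cov(Xᵢ,Xⱼ); the off-diagonal part of the true-score variance is the same as above.
True-score variance = [0.70 + 0.81 + 0.87 + 0.83] + 5.26 = 3.21 + 5.26 = 8.47.
Reliability = 8.47 / 9.26 = 0.9147.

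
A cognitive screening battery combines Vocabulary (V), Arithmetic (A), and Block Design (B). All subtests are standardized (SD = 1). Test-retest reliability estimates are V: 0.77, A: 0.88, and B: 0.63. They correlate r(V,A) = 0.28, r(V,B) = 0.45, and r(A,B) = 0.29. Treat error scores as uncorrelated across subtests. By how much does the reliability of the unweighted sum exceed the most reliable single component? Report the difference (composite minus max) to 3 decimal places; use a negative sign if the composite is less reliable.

-0.023

Var(sum) = 3 + 2.04 = 5.04; true-score variance = 2.28 + 2.04 = 4.32; composite reliability = 0.8571.
Max component reliability = 0.8800.
Difference = 0.8571 − 0.8800 = -0.023.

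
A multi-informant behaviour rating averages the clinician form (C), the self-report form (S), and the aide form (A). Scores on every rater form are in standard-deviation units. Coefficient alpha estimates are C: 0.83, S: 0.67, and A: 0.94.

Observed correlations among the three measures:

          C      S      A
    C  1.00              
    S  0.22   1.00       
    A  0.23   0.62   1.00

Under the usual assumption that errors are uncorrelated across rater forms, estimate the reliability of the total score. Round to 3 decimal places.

0.891

Var(C+S+A) = 3 + 2·[0.22 + 0.23 + 0.62] = 3 + 2.14 = 5.14.
Under uncorrelated errors the observed covariances equal the true-score covariances, so only the own-variance terms attenuate.
True-score variance = [0.83 + 0.67 + 0.94] + 2.14 = 2.44 + 2.14 = 4.58.
Reliability = 4.58 / 5.14 = 0.891.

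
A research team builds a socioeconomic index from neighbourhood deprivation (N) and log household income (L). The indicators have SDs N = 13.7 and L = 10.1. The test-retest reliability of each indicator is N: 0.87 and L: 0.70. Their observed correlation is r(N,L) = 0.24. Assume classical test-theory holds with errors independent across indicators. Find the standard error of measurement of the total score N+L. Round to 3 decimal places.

7.416

Var(total) = 289.7 + 66.4176 = 356.118.
True-score variance = 234.697 + 66.4176 = 301.115, so reliability = 0.8455.
Error variance = 356.118 − 301.115 = 55.0027; SEM = √55.0027 = 7.416.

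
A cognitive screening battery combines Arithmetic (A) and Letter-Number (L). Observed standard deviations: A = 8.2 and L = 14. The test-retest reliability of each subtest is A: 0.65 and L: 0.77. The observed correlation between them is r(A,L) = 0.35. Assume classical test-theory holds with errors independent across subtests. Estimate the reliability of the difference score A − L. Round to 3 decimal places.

Var(A−L) = 8.2² + 14² − 2·8.2·14·0.35 = 263.24 − 80.36 = 182.88.
With uncorrelated errors the cross-covariances are all true-score covariance, so they carry over unchanged; only the diagonal terms shrink to ρᵢσᵢ².
True-score variance = [8.2²·0.65 + 14²·0.77] − 80.36 = 194.626 − 80.36 = 114.266.
Reliability = 114.266 / 182.88 = 0.625.

0.625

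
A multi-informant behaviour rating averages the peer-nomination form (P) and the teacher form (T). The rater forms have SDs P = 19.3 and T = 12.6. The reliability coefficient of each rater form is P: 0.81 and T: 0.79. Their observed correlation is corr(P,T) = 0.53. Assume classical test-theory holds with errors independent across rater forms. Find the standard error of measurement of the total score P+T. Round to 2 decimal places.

Var(total) = 531.25 + 257.771 = 789.021.
True-score variance = 427.137 + 257.771 = 684.908, so reliability = 0.8680.
Error variance = 789.021 − 684.908 = 104.113; SEM = √104.113 = 10.20.

10.20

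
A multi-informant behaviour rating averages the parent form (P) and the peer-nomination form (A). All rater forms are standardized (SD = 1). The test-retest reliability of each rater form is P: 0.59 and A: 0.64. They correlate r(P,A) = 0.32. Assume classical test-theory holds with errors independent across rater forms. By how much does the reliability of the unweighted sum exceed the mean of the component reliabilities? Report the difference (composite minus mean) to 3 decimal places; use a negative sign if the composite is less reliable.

Var(sum) = 2 + 0.64 = 2.64; true-score variance = 1.23 + 0.64 = 1.87; composite reliability = 0.7083.
Mean component reliability = 0.6150.
Difference = 0.7083 − 0.6150 = 0.093.

0.093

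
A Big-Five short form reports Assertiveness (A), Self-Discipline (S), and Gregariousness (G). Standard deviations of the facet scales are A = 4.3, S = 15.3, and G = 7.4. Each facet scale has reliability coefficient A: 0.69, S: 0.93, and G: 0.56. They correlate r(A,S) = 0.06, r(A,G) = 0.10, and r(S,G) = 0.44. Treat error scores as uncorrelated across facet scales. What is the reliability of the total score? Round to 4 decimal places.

0.8903

Var(A+S+G) = 4.3² + 15.3² + 7.4² + 2·[4.3·15.3·0.06 + 4.3·7.4·0.10 + 15.3·7.4·0.44] = 307.34 + 113.892 = 421.232.
Under uncorrelated errors the observed covariances equal the true-score covariances, so only the own-variance terms attenuate.
True-score variance = [4.3²·0.69 + 15.3²·0.93 + 7.4²·0.56] + 113.892 = 261.127 + 113.892 = 375.02.
Reliability = 375.02 / 421.232 = 0.8903.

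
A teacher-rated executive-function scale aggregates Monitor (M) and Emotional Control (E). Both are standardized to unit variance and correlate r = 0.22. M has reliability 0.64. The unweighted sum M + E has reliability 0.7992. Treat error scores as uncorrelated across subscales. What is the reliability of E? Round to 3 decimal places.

Var(M+E) = 2 + 2·0.22 = 2.440.
True-score variance = ρ_M + ρ_E + 2·0.22, so 0.7992 = (0.64 + ρ_E + 0.44) / 2.440.
ρ_E = 0.7992·2.440 − 0.64 − 0.44 = 0.870.

0.870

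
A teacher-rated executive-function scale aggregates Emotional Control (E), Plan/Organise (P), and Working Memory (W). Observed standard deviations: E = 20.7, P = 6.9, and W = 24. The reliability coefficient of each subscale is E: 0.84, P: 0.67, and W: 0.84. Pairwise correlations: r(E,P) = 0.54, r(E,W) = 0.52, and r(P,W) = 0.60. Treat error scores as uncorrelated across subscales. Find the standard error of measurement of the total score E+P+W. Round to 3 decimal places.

13.283

Var(total) = 1052.1 + 869.648 = 1921.75.
True-score variance = 875.67 + 869.648 = 1745.32, so reliability = 0.9082.
Error variance = 1921.75 − 1745.32 = 176.43; SEM = √176.43 = 13.283.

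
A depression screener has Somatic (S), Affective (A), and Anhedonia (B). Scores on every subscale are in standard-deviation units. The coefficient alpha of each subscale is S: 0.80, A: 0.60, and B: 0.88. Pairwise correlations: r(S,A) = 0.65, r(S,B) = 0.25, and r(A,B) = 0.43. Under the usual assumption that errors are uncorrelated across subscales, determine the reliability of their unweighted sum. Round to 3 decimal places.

0.873

Var(S+A+B) = 3 + 2·[0.65 + 0.25 + 0.43] = 3 + 2.66 = 5.66.
Under uncorrelated errors the observed covariances equal the true-score covariances, so only the own-variance terms attenuate.
True-score variance = [0.80 + 0.60 + 0.88] + 2.66 = 2.28 + 2.66 = 4.94.
Reliability = 4.94 / 5.66 = 0.873.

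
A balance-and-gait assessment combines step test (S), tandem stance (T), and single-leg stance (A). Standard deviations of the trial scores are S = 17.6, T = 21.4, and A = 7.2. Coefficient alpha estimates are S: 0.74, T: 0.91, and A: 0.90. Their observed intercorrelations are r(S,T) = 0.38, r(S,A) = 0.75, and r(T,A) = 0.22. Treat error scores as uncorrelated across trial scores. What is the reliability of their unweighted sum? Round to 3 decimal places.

Var(S+T+A) = 17.6² + 21.4² + 7.2² + 2·[17.6·21.4·0.38 + 17.6·7.2·0.75 + 21.4·7.2·0.22] = 819.56 + 544.122 = 1363.68.
With uncorrelated errors the cross-covariances are all true-score covariance, so they carry over unchanged; only the diagonal terms shrink to ρᵢσᵢ².
True-score variance = [17.6²·0.74 + 21.4²·0.91 + 7.2²·0.90] + 544.122 = 692.622 + 544.122 = 1236.74.
Reliability = 1236.74 / 1363.68 = 0.907.

0.907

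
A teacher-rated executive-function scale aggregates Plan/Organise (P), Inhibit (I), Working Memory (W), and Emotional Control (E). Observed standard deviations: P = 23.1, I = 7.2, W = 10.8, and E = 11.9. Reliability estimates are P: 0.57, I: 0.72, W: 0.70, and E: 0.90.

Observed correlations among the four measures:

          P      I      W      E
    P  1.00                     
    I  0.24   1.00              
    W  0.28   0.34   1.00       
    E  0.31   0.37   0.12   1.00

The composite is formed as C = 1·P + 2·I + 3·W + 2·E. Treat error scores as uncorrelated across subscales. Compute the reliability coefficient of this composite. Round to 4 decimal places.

0.8366

Var(C) = 23.1² + 2²·7.2² + 3²·10.8² + 2²·11.9² + 2·[2·23.1·7.2·0.24 + 3·23.1·10.8·0.28 + 2·23.1·11.9·0.31 + 6·7.2·10.8·0.34 + 4·7.2·11.9·0.37 + 6·10.8·11.9·0.12] = 2357.17 + 1675.6 = 4032.77.
Because errors are independent across components, Cov(Tᵢ,Tⱼ) = Cov(Xᵢ,Xⱼ); the off-diagonal part of the true-score variance is the same as above.
True-score variance = [23.1²·0.57 + 2²·7.2²·0.72 + 3²·10.8²·0.70 + 2²·11.9²·0.90] + 1675.6 = 1698.08 + 1675.6 = 3373.68.
Reliability = 3373.68 / 4032.77 = 0.8366.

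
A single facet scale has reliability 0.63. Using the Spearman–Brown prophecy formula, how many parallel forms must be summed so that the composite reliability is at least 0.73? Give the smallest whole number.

2

k ≥ ρ*(1−ρ₁)/(ρ₁(1−ρ*)) = 0.73·0.37 / (0.63·0.27) = 1.588.
Smallest integer k = 2.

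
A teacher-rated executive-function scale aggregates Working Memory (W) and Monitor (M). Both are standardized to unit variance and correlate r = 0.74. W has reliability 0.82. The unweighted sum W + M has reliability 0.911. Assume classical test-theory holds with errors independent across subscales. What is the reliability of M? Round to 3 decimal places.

0.870

Var(W+M) = 2 + 2·0.74 = 3.480.
True-score variance = ρ_W + ρ_M + 2·0.74, so 0.911 = (0.82 + ρ_M + 1.48) / 3.480.
ρ_M = 0.911·3.480 − 0.82 − 1.48 = 0.870.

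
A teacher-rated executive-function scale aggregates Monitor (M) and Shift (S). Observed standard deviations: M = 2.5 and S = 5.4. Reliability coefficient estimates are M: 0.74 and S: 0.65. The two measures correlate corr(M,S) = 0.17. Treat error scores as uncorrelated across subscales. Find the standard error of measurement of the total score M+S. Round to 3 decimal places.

Var(total) = 35.41 + 4.59 = 40.
True-score variance = 23.579 + 4.59 = 28.169, so reliability = 0.7042.
Error variance = 40 − 28.169 = 11.831; SEM = √11.831 = 3.440.

3.440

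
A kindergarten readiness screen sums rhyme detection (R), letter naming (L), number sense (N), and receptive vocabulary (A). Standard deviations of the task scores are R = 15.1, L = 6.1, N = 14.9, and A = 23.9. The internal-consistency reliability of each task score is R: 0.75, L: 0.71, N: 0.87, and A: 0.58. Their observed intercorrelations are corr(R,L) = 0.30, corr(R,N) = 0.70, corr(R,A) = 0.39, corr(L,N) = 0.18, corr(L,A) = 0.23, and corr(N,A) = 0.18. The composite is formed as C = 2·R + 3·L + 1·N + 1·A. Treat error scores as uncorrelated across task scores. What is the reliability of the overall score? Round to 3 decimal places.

Var(C) = 2²·15.1² + 3²·6.1² + 14.9² + 23.9² + 2·[6·15.1·6.1·0.30 + 2·15.1·14.9·0.70 + 2·15.1·23.9·0.39 + 3·6.1·14.9·0.18 + 3·6.1·23.9·0.23 + 14.9·23.9·0.18] = 2040.15 + 1952.11 = 3992.26.
With uncorrelated errors the cross-covariances are all true-score covariance, so they carry over unchanged; only the diagonal terms shrink to ρᵢσᵢ².
True-score variance = [2²·15.1²·0.75 + 3²·6.1²·0.71 + 14.9²·0.87 + 23.9²·0.58] + 1952.11 = 1446.25 + 1952.11 = 3398.36.
Reliability = 3398.36 / 3992.26 = 0.851.

0.851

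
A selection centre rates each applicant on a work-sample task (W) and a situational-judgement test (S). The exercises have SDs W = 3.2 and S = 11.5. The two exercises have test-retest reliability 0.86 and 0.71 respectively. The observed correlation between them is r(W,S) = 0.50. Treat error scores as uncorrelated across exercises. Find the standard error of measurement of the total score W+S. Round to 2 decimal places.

Var(total) = 142.49 + 36.8 = 179.29.
True-score variance = 102.704 + 36.8 = 139.504, so reliability = 0.7781.
Error variance = 179.29 − 139.504 = 39.7861; SEM = √39.7861 = 6.31.

6.31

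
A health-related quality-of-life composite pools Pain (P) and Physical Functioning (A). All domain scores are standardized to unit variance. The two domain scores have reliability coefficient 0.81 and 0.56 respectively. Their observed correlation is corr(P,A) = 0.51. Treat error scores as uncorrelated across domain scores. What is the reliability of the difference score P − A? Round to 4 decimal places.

0.3571

Var(P−A) = 1 + 1 − 2·0.51 = 2 − 1.02 = 0.98.
Because errors are independent across components, Cov(Tᵢ,Tⱼ) = Cov(Xᵢ,Xⱼ); the off-diagonal part of the true-score variance is the same as above.
True-score variance = [0.81 + 0.56] − 1.02 = 1.37 − 1.02 = 0.35.
Reliability = 0.35 / 0.98 = 0.3571.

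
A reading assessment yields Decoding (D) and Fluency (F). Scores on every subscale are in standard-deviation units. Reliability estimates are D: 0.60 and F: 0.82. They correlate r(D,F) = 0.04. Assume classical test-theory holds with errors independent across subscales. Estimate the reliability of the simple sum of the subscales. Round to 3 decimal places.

Var(D+F) = 2 + 2·[0.04] = 2 + 0.08 = 2.08.
Because errors are independent across components, Cov(Tᵢ,Tⱼ) = Cov(Xᵢ,Xⱼ); the off-diagonal part of the true-score variance is the same as above.
True-score variance = [0.60 + 0.82] + 0.08 = 1.42 + 0.08 = 1.5.
Reliability = 1.5 / 2.08 = 0.721.

0.721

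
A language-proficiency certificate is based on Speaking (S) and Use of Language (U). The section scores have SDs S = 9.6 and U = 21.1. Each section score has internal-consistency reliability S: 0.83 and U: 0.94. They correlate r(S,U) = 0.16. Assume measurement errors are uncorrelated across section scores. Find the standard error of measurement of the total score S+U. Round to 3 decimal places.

Var(total) = 537.37 + 64.8192 = 602.189.
True-score variance = 494.99 + 64.8192 = 559.809, so reliability = 0.9296.
Error variance = 602.189 − 559.809 = 42.3798; SEM = √42.3798 = 6.510.

6.510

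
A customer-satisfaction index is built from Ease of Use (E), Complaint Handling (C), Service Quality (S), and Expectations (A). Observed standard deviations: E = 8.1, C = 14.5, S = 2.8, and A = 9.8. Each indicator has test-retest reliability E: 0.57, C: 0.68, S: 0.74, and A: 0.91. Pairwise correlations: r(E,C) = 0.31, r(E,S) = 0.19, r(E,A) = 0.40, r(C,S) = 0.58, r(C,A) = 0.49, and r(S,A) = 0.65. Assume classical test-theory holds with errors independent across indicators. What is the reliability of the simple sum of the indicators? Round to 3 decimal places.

0.858

Var(E+C+S+A) = 8.1² + 14.5² + 2.8² + 9.8² + 2·[8.1·14.5·0.31 + 8.1·2.8·0.19 + 8.1·9.8·0.40 + 14.5·2.8·0.58 + 14.5·9.8·0.49 + 2.8·9.8·0.65] = 379.74 + 366.967 = 746.707.
Under uncorrelated errors the observed covariances equal the true-score covariances, so only the own-variance terms attenuate.
True-score variance = [8.1²·0.57 + 14.5²·0.68 + 2.8²·0.74 + 9.8²·0.91] + 366.967 = 273.566 + 366.967 = 640.533.
Reliability = 640.533 / 746.707 = 0.858.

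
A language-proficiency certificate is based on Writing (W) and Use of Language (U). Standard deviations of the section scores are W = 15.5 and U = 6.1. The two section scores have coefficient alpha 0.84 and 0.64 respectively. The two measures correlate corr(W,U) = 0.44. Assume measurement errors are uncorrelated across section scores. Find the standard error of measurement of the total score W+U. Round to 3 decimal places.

Var(total) = 277.46 + 83.204 = 360.664.
True-score variance = 225.624 + 83.204 = 308.828, so reliability = 0.8563.
Error variance = 360.664 − 308.828 = 51.8356; SEM = √51.8356 = 7.200.

7.200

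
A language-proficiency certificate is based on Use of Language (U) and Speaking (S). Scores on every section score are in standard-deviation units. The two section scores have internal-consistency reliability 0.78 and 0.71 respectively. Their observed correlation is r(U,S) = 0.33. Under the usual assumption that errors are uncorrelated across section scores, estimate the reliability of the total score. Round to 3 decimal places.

0.808

Var(U+S) = 2 + 2·[0.33] = 2 + 0.66 = 2.66.
With uncorrelated errors the cross-covariances are all true-score covariance, so they carry over unchanged; only the diagonal terms shrink to ρᵢσᵢ².
True-score variance = [0.78 + 0.71] + 0.66 = 1.49 + 0.66 = 2.15.
Reliability = 2.15 / 2.66 = 0.808.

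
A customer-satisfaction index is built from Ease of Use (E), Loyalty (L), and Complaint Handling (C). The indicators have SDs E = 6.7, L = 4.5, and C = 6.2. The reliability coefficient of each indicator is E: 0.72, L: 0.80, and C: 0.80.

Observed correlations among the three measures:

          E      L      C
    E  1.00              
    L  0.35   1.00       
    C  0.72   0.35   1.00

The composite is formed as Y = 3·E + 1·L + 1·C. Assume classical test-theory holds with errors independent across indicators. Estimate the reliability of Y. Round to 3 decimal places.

Var(Y) = 3²·6.7² + 4.5² + 6.2² + 2·[3·6.7·4.5·0.35 + 3·6.7·6.2·0.72 + 4.5·6.2·0.35] = 462.7 + 262.298 = 724.998.
Because errors are independent across components, Cov(Tᵢ,Tⱼ) = Cov(Xᵢ,Xⱼ); the off-diagonal part of the true-score variance is the same as above.
True-score variance = [3²·6.7²·0.72 + 4.5²·0.80 + 6.2²·0.80] + 262.298 = 337.839 + 262.298 = 600.137.
Reliability = 600.137 / 724.998 = 0.828.

0.828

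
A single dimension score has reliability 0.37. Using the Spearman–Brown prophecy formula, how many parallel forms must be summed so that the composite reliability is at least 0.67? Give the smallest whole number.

k ≥ ρ*(1−ρ₁)/(ρ₁(1−ρ*)) = 0.67·0.63 / (0.37·0.33) = 3.457.
Smallest integer k = 4.

4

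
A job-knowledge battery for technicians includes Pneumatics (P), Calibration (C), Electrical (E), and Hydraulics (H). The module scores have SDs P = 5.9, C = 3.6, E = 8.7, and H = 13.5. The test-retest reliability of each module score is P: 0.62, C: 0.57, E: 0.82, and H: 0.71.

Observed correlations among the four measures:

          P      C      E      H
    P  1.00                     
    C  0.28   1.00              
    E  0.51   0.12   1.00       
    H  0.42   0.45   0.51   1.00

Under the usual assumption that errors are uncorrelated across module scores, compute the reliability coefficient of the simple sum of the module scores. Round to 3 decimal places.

0.860

Var(P+C+E+H) = 5.9² + 3.6² + 8.7² + 13.5² + 2·[5.9·3.6·0.28 + 5.9·8.7·0.51 + 5.9·13.5·0.42 + 3.6·8.7·0.12 + 3.6·13.5·0.45 + 8.7·13.5·0.51] = 305.71 + 302.213 = 607.923.
Under uncorrelated errors the observed covariances equal the true-score covariances, so only the own-variance terms attenuate.
True-score variance = [5.9²·0.62 + 3.6²·0.57 + 8.7²·0.82 + 13.5²·0.71] + 302.213 = 220.433 + 302.213 = 522.645.
Reliability = 522.645 / 607.923 = 0.860.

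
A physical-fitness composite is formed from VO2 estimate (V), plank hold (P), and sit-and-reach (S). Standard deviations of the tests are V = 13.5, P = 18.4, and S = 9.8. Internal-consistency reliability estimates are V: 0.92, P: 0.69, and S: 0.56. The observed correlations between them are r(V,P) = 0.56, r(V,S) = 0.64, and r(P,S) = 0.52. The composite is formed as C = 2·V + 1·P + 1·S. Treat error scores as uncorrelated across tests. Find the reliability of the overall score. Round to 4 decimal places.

0.9085

Var(C) = 2²·13.5² + 18.4² + 9.8² + 2·[2·13.5·18.4·0.56 + 2·13.5·9.8·0.64 + 18.4·9.8·0.52] = 1163.6 + 1082.64 = 2246.24.
Under uncorrelated errors the observed covariances equal the true-score covariances, so only the own-variance terms attenuate.
True-score variance = [2²·13.5²·0.92 + 18.4²·0.69 + 9.8²·0.56] + 1082.64 = 958.069 + 1082.64 = 2040.71.
Reliability = 2040.71 / 2246.24 = 0.9085.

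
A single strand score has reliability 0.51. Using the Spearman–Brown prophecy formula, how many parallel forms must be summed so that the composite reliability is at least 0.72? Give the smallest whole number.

k ≥ ρ*(1−ρ₁)/(ρ₁(1−ρ*)) = 0.72·0.49 / (0.51·0.28) = 2.471.
Smallest integer k = 3.

3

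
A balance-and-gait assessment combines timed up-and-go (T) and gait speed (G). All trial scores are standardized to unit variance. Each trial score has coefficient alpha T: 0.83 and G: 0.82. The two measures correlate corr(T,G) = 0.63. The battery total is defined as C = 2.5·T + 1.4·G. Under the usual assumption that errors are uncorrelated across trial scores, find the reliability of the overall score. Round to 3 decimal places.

Var(C) = 2.5² + 1.4² + 2·[3.5·0.63] = 8.21 + 4.41 = 12.62.
With uncorrelated errors the cross-covariances are all true-score covariance, so they carry over unchanged; only the diagonal terms shrink to ρᵢσᵢ².
True-score variance = [2.5²·0.83 + 1.4²·0.82] + 4.41 = 6.7947 + 4.41 = 11.2047.
Reliability = 11.2047 / 12.62 = 0.888.

0.888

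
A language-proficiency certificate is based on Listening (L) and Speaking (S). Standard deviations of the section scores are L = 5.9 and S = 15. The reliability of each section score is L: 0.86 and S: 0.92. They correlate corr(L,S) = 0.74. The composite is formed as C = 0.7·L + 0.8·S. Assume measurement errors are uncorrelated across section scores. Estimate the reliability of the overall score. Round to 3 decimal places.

0.941

Var(C) = 0.7²·5.9² + 0.8²·15² + 2·[0.56·5.9·15·0.74] = 161.057 + 73.3488 = 234.406.
Under uncorrelated errors the observed covariances equal the true-score covariances, so only the own-variance terms attenuate.
True-score variance = [0.7²·5.9²·0.86 + 0.8²·15²·0.92] + 73.3488 = 147.149 + 73.3488 = 220.498.
Reliability = 220.498 / 234.406 = 0.941.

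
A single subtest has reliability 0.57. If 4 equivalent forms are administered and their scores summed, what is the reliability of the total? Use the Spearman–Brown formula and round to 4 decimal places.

0.8413

ρ_k = kρ / (1 + (k−1)ρ) = 4·0.57 / (1 + 3·0.57) = 2.280 / 2.710 = 0.8413.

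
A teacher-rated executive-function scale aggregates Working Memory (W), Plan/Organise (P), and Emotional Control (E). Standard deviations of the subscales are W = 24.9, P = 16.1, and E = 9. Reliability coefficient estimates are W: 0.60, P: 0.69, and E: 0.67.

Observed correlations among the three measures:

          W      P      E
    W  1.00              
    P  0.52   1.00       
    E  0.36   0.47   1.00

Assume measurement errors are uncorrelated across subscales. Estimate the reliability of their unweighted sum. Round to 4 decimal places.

Var(W+P+E) = 24.9² + 16.1² + 9² + 2·[24.9·16.1·0.52 + 24.9·9·0.36 + 16.1·9·0.47] = 960.22 + 714.484 = 1674.7.
Under uncorrelated errors the observed covariances equal the true-score covariances, so only the own-variance terms attenuate.
True-score variance = [24.9²·0.60 + 16.1²·0.69 + 9²·0.67] + 714.484 = 605.131 + 714.484 = 1319.61.
Reliability = 1319.61 / 1674.7 = 0.7880.

0.7880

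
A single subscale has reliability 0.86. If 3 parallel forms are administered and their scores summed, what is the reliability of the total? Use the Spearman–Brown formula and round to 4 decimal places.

0.9485

ρ_k = kρ / (1 + (k−1)ρ) = 3·0.86 / (1 + 2·0.86) = 2.580 / 2.720 = 0.9485.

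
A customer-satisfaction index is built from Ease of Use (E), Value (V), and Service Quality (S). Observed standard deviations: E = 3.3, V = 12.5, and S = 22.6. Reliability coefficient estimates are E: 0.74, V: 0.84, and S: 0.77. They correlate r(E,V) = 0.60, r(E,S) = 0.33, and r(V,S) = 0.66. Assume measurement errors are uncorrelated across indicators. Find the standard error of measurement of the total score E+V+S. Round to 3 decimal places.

12.054

Var(total) = 677.9 + 471.623 = 1149.52.
True-score variance = 532.594 + 471.623 = 1004.22, so reliability = 0.8736.
Error variance = 1149.52 − 1004.22 = 145.306; SEM = √145.306 = 12.054.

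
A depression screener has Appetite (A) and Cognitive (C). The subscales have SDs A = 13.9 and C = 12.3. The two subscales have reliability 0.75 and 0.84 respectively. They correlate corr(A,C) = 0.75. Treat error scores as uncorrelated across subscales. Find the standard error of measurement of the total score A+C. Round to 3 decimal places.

8.515

Var(total) = 344.5 + 256.455 = 600.955.
True-score variance = 271.991 + 256.455 = 528.446, so reliability = 0.8793.
Error variance = 600.955 − 528.446 = 72.5089; SEM = √72.5089 = 8.515.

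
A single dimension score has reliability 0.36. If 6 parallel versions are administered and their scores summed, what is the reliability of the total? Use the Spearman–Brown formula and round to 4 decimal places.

ρ_k = kρ / (1 + (k−1)ρ) = 6·0.36 / (1 + 5·0.36) = 2.160 / 2.800 = 0.7714.

0.7714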